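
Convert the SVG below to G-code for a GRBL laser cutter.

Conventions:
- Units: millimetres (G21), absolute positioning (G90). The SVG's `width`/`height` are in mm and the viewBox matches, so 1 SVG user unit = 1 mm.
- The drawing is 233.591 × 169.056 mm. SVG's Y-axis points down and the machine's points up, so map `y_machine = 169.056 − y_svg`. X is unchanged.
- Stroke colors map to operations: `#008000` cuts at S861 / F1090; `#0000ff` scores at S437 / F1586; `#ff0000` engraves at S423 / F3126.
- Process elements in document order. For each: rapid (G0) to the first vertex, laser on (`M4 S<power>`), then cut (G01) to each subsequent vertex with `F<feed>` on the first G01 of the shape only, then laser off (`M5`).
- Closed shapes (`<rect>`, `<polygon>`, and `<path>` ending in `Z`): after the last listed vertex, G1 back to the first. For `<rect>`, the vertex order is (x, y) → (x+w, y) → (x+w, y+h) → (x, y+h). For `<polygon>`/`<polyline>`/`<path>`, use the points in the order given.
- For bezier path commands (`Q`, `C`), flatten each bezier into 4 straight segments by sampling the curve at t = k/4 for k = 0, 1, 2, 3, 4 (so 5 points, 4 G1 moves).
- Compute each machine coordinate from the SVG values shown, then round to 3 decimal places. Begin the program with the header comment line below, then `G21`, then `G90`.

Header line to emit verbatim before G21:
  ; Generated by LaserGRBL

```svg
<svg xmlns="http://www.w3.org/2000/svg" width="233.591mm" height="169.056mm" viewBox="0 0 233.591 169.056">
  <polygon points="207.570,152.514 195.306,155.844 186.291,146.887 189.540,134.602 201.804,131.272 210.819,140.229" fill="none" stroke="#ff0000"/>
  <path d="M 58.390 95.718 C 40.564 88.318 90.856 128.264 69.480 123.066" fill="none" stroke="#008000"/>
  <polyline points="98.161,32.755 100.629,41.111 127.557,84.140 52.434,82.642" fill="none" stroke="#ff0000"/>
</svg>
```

; Generated by LaserGRBL
G21
G90
G0 X207.570 Y16.542
M4 S423
G01 X195.306 Y13.212 F3126
G01 X186.291 Y22.169
G01 X189.540 Y34.454
G01 X201.804 Y37.784
G01 X210.819 Y28.827
G01 X207.570 Y16.542
M5
G0 X58.390 Y73.338
M4 S861
G01 X55.608 Y71.456 F1090
G01 X65.266 Y60.490
G01 X74.258 Y49.111
G01 X69.480 Y45.990
M5
G0 X98.161 Y136.301
M4 S423
G01 X100.629 Y127.945 F3126
G01 X127.557 Y84.916
G01 X52.434 Y86.414
M5

Since the viewBox matches the mm dimensions, user units are millimetres directly. The only transform is the Y-flip y_m = 169.056 − y_svg.

Shape 1 is a regular polygon drawn with `<polygon>`. Its stroke #ff0000 means engrave at S423, F3126. After flipping Y the toolpath is (207.570,16.542) → (195.306,13.212) → (186.291,22.169) → (189.540,34.454) → (201.804,37.784) → (210.819,28.827) → (207.570,16.542), returning to the start.

Shape 2 is a cubic bezier drawn with `<path>`. Its stroke #008000 means cut at S861, F1090. After flipping Y the toolpath is (58.390,73.338) → (55.608,71.456) → (65.266,60.490) → (74.258,49.111) → (69.480,45.990).

Shape 3 is a open polyline drawn with `<polyline>`. Its stroke #ff0000 means engrave at S423, F3126. After flipping Y the toolpath is (98.161,136.301) → (100.629,127.945) → (127.557,84.916) → (52.434,86.414).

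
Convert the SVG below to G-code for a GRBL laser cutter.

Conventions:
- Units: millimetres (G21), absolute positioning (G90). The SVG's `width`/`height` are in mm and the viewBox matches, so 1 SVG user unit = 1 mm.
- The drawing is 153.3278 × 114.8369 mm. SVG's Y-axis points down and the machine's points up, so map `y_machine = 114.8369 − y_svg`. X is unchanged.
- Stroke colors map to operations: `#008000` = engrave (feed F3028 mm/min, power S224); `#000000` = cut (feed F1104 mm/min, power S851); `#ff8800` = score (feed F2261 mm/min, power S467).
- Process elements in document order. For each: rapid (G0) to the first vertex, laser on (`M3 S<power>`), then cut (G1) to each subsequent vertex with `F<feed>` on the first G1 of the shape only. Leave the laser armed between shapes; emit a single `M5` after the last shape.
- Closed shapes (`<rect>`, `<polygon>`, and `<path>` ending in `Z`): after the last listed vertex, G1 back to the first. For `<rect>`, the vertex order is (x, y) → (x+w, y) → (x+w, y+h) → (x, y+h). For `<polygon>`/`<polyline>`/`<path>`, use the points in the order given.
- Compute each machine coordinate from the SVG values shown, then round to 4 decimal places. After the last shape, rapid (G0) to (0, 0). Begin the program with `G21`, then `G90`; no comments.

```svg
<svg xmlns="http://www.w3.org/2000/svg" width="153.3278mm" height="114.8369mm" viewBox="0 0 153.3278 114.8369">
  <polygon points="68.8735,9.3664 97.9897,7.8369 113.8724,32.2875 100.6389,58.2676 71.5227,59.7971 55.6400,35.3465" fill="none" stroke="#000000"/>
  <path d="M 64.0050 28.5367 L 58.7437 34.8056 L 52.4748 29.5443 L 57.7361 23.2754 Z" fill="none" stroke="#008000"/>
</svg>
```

G21
G90
G0 X68.8735 Y105.4705
M3 S851
G1 X97.9897 Y107.0000 F1104
G1 X113.8724 Y82.5494
G1 X100.6389 Y56.5693
G1 X71.5227 Y55.0398
G1 X55.6400 Y79.4904
G1 X68.8735 Y105.4705
G0 X64.0050 Y86.3002
M3 S224
G1 X58.7437 Y80.0313 F3028
G1 X52.4748 Y85.2926
G1 X57.7361 Y91.5615
G1 X64.0050 Y86.3002
M5
G0 X0.0000 Y0.0000

Since the viewBox matches the mm dimensions, user units are millimetres directly. The only transform is the Y-flip y_m = 114.8369 − y_svg.

Shape 1 is a regular polygon drawn with `<polygon>`. Its stroke #000000 means cut at S851, F1104. After flipping Y the toolpath is (68.8735,105.4705) → (97.9897,107.0000) → (113.8724,82.5494) → (100.6389,56.5693) → (71.5227,55.0398) → (55.6400,79.4904) → (68.8735,105.4705), returning to the start.

Shape 2 is a regular polygon drawn with `<path>`. Its stroke #008000 means engrave at S224, F3028. After flipping Y the toolpath is (64.0050,86.3002) → (58.7437,80.0313) → (52.4748,85.2926) → (57.7361,91.5615) → (64.0050,86.3002), returning to the start.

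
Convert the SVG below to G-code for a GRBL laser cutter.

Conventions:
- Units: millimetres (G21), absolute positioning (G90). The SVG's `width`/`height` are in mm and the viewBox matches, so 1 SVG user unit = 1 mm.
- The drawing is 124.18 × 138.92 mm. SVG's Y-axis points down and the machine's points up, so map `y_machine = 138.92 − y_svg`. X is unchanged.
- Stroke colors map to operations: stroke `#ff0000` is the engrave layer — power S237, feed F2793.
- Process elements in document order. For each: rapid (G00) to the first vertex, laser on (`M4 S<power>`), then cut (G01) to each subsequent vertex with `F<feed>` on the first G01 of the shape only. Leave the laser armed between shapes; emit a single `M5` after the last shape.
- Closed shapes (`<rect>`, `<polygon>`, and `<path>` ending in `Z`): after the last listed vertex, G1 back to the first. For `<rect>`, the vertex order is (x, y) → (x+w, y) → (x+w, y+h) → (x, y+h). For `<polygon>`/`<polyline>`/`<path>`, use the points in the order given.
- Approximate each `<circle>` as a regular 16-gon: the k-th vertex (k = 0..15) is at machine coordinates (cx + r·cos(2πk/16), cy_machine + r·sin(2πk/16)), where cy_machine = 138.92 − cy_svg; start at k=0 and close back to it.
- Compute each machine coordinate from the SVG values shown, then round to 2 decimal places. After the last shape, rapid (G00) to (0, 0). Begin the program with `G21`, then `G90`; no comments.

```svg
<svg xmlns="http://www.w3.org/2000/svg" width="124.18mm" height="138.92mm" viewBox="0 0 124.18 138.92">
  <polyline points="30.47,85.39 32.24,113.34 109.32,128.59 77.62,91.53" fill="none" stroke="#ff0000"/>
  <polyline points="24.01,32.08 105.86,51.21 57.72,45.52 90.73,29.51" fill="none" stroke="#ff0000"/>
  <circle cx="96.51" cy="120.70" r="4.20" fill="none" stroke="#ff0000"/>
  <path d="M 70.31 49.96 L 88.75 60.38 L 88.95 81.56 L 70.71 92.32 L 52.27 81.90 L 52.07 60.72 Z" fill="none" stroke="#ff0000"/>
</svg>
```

Since the viewBox matches the mm dimensions, user units are millimetres directly. The only transform is the Y-flip y_m = 138.92 − y_svg.

Shape 1 is a open polyline drawn with `<polyline>`. Its stroke #ff0000 means engrave at S237, F2793. After flipping Y the toolpath is (30.47,53.53) → (32.24,25.58) → (109.32,10.33) → (77.62,47.39).

Shape 2 is a open polyline drawn with `<polyline>`. Its stroke #ff0000 means engrave at S237, F2793. After flipping Y the toolpath is (24.01,106.84) → (105.86,87.71) → (57.72,93.40) → (90.73,109.41).

Shape 3 is a circle drawn with `<circle>`. Its stroke #ff0000 means engrave at S237, F2793. After flipping Y the toolpath is (100.71,18.22) → (100.39,19.83) → (99.48,21.19) → (98.12,22.10) → (96.51,22.42) → (94.90,22.10) → (93.54,21.19) → (92.63,19.83) → (92.31,18.22) → (92.63,16.61) → (93.54,15.25) → (94.90,14.34) → (96.51,14.02) → (98.12,14.34) → (99.48,15.25) → (100.39,16.61) → (100.71,18.22), returning to the start.

Shape 4 is a regular polygon drawn with `<path>`. Its stroke #ff0000 means engrave at S237, F2793. After flipping Y the toolpath is (70.31,88.96) → (88.75,78.54) → (88.95,57.36) → (70.71,46.60) → (52.27,57.02) → (52.07,78.20) → (70.31,88.96), returning to the start.

G21
G90
G00 X30.47 Y53.53
M4 S237
G01 X32.24 Y25.58 F2793
G01 X109.32 Y10.33
G01 X77.62 Y47.39
G00 X24.01 Y106.84
M4 S237
G01 X105.86 Y87.71 F2793
G01 X57.72 Y93.40
G01 X90.73 Y109.41
G00 X100.71 Y18.22
M4 S237
G01 X100.39 Y19.83 F2793
G01 X99.48 Y21.19
G01 X98.12 Y22.10
G01 X96.51 Y22.42
G01 X94.90 Y22.10
G01 X93.54 Y21.19
G01 X92.63 Y19.83
G01 X92.31 Y18.22
G01 X92.63 Y16.61
G01 X93.54 Y15.25
G01 X94.90 Y14.34
G01 X96.51 Y14.02
G01 X98.12 Y14.34
G01 X99.48 Y15.25
G01 X100.39 Y16.61
G01 X100.71 Y18.22
G00 X70.31 Y88.96
M4 S237
G01 X88.75 Y78.54 F2793
G01 X88.95 Y57.36
G01 X70.71 Y46.60
G01 X52.27 Y57.02
G01 X52.07 Y78.20
G01 X70.31 Y88.96
M5
G00 X0.00 Y0.00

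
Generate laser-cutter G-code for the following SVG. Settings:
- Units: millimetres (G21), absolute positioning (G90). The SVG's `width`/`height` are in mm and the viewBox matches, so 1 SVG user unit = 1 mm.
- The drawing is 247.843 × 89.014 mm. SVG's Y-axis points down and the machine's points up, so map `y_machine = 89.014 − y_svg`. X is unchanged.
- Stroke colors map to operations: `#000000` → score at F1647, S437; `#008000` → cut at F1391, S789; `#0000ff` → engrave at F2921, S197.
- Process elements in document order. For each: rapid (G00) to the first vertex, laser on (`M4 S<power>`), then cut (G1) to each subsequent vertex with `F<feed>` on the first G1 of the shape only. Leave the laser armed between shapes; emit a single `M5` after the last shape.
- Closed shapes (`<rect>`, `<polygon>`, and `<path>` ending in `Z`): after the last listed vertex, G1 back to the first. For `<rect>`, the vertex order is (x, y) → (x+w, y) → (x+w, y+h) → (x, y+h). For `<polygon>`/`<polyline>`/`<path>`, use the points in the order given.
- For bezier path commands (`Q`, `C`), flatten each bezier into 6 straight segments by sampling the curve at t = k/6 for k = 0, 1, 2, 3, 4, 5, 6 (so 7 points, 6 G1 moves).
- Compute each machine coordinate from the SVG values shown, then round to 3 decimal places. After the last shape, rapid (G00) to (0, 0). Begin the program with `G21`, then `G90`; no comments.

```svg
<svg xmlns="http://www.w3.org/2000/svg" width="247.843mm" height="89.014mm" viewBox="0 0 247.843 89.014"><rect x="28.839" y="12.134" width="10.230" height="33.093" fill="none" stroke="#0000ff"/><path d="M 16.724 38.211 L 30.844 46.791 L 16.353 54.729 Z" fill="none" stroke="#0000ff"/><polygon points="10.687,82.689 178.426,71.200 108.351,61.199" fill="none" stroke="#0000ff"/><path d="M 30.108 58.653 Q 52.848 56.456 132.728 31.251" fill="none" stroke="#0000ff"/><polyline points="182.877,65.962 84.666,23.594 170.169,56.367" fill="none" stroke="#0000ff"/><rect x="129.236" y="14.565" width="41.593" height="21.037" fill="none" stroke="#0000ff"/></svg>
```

1 u = 1 mm; y_m = 89.014 − y.

[1] `<rect>` rectangle, #0000ff→engrave S197 F2921: (28.839,76.880) → (39.069,76.880) → (39.069,43.787) → (28.839,43.787) → (28.839,76.880) (closed)

[2] `<path>` regular polygon, #0000ff→engrave S197 F2921: (16.724,50.803) → (30.844,42.223) → (16.353,34.285) → (16.724,50.803) (closed)

[3] `<polygon>` closed polygon, #0000ff→engrave S197 F2921: (10.687,6.325) → (178.426,17.814) → (108.351,27.815) → (10.687,6.325) (closed)

[4] `<path>` quadratic bezier, #0000ff→engrave S197 F2921: (30.108,30.361) → (39.275,31.732) → (51.617,34.382) → (67.133,38.310) → (85.824,43.516) → (107.689,50.000) → (132.728,57.763)

[5] `<polyline>` open polyline, #0000ff→engrave S197 F2921: (182.877,23.052) → (84.666,65.420) → (170.169,32.647)

[6] `<rect>` rectangle, #0000ff→engrave S197 F2921: (129.236,74.449) → (170.829,74.449) → (170.829,53.412) → (129.236,53.412) → (129.236,74.449) (closed)

G21
G90
G00 X28.839 Y76.880
M4 S197
G1 X39.069 Y76.880 F2921
G1 X39.069 Y43.787
G1 X28.839 Y43.787
G1 X28.839 Y76.880
G00 X16.724 Y50.803
M4 S197
G1 X30.844 Y42.223 F2921
G1 X16.353 Y34.285
G1 X16.724 Y50.803
G00 X10.687 Y6.325
M4 S197
G1 X178.426 Y17.814 F2921
G1 X108.351 Y27.815
G1 X10.687 Y6.325
G00 X30.108 Y30.361
M4 S197
G1 X39.275 Y31.732 F2921
G1 X51.617 Y34.382
G1 X67.133 Y38.310
G1 X85.824 Y43.516
G1 X107.689 Y50.000
G1 X132.728 Y57.763
G00 X182.877 Y23.052
M4 S197
G1 X84.666 Y65.420 F2921
G1 X170.169 Y32.647
G00 X129.236 Y74.449
M4 S197
G1 X170.829 Y74.449 F2921
G1 X170.829 Y53.412
G1 X129.236 Y53.412
G1 X129.236 Y74.449
M5
G00 X0.000 Y0.000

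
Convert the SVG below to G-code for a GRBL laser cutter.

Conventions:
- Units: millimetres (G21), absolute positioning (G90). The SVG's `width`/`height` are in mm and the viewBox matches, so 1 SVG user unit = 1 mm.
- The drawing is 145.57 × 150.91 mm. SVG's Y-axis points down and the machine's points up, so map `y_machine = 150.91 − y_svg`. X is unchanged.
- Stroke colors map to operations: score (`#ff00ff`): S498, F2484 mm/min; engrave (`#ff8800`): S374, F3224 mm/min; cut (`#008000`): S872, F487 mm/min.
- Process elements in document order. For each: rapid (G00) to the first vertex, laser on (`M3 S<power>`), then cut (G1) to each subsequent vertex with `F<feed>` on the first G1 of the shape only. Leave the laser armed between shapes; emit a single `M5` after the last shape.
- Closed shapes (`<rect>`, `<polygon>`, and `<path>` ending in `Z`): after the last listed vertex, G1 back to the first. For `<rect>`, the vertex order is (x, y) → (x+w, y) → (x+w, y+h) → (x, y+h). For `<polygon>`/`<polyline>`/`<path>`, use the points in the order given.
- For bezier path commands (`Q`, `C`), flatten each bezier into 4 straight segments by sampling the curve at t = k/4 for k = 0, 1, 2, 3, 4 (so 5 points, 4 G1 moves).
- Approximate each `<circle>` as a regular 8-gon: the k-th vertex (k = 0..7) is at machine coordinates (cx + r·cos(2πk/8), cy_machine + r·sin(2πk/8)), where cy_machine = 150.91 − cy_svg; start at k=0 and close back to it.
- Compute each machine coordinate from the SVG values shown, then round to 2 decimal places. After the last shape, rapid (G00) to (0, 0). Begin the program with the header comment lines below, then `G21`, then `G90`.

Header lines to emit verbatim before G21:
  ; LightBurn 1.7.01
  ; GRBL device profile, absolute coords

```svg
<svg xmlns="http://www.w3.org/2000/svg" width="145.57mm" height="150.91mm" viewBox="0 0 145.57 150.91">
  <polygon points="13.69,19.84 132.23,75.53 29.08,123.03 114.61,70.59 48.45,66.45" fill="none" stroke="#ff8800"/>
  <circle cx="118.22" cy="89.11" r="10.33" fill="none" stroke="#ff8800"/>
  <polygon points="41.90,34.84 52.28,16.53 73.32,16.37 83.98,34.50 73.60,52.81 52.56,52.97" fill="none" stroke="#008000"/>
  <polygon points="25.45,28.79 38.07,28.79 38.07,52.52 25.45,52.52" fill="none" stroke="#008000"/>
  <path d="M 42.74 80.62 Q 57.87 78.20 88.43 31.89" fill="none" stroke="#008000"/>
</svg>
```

; LightBurn 1.7.01
; GRBL device profile, absolute coords
G21
G90
G00 X13.69 Y131.07
M3 S374
G1 X132.23 Y75.38 F3224
G1 X29.08 Y27.88
G1 X114.61 Y80.32
G1 X48.45 Y84.46
G1 X13.69 Y131.07
G00 X128.55 Y61.80
M3 S374
G1 X125.52 Y69.10 F3224
G1 X118.22 Y72.13
G1 X110.92 Y69.10
G1 X107.89 Y61.80
G1 X110.92 Y54.50
G1 X118.22 Y51.47
G1 X125.52 Y54.50
G1 X128.55 Y61.80
G00 X41.90 Y116.07
M3 S872
G1 X52.28 Y134.38 F487
G1 X73.32 Y134.54
G1 X83.98 Y116.41
G1 X73.60 Y98.10
G1 X52.56 Y97.94
G1 X41.90 Y116.07
G00 X25.45 Y122.12
M3 S872
G1 X38.07 Y122.12 F487
G1 X38.07 Y98.39
G1 X25.45 Y98.39
G1 X25.45 Y122.12
G00 X42.74 Y70.29
M3 S872
G1 X51.27 Y74.24 F487
G1 X61.73 Y83.68
G1 X74.11 Y98.61
G1 X88.43 Y119.02
M5
G00 X0.00 Y0.00

viewBox `0 0 145.57 150.91` with mm width/height → 1 unit = 1 mm. Flip: y_m = 150.91 − y_svg.

**Shape 1** — `<polygon>` closed polygon, stroke `#ff8800` → engrave (S374, F3224). Machine vertices: (13.69,131.07) → (132.23,75.38) → (29.08,27.88) → (114.61,80.32) → (48.45,84.46) → (13.69,131.07). Closed: final G1 returns to the first vertex.

**Shape 2** — `<circle>` circle, stroke `#ff8800` → engrave (S374, F3224). Machine vertices: (128.55,61.80) → (125.52,69.10) → (118.22,72.13) → (110.92,69.10) → (107.89,61.80) → (110.92,54.50) → (118.22,51.47) → (125.52,54.50) → (128.55,61.80). Closed: final G1 returns to the first vertex.

**Shape 3** — `<polygon>` regular polygon, stroke `#008000` → cut (S872, F487). Machine vertices: (41.90,116.07) → (52.28,134.38) → (73.32,134.54) → (83.98,116.41) → (73.60,98.10) → (52.56,97.94) → (41.90,116.07). Closed: final G1 returns to the first vertex.

**Shape 4** — `<polygon>` rectangle, stroke `#008000` → cut (S872, F487). Machine vertices: (25.45,122.12) → (38.07,122.12) → (38.07,98.39) → (25.45,98.39) → (25.45,122.12). Closed: final G1 returns to the first vertex.

**Shape 5** — `<path>` quadratic bezier, stroke `#008000` → cut (S872, F487). Control points (SVG): P0=(42.74,80.62), P1=(57.87,78.20), P2=(88.43,31.89); sampled at t=k/4. Machine vertices: (42.74,70.29) → (51.27,74.24) → (61.73,83.68) → (74.11,98.61) → (88.43,119.02). Open path.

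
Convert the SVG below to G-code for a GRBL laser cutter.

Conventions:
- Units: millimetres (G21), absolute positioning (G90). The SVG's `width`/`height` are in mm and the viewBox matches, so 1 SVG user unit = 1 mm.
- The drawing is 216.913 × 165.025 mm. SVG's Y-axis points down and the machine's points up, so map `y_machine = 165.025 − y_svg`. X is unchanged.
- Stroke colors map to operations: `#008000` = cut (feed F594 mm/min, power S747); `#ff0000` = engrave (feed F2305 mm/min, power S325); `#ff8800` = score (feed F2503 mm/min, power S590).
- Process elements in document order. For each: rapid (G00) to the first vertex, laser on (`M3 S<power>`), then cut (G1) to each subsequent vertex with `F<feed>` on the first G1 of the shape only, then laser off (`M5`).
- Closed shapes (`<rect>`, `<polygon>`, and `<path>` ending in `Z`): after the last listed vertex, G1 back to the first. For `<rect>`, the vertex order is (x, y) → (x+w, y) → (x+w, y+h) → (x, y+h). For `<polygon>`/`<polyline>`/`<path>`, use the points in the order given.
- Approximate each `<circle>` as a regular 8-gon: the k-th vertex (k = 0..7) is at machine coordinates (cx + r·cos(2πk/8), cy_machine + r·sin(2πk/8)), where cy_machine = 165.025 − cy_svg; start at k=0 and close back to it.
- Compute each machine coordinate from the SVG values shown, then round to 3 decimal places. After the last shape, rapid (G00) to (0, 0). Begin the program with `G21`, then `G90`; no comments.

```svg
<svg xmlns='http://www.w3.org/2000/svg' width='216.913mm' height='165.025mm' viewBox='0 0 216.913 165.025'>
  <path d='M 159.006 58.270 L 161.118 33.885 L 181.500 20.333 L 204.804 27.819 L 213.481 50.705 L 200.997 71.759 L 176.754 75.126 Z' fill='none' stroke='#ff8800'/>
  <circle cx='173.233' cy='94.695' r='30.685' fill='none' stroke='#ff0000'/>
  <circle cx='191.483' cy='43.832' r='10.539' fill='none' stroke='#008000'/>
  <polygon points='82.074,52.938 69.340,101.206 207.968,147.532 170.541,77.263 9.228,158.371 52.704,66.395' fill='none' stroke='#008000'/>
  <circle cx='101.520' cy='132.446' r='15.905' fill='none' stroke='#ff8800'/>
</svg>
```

Since the viewBox matches the mm dimensions, user units are millimetres directly. The only transform is the Y-flip y_m = 165.025 − y_svg.

Shape 1 is a regular polygon drawn with `<path>`. Its stroke #ff8800 means score at S590, F2503. After flipping Y the toolpath is (159.006,106.755) → (161.118,131.140) → (181.500,144.692) → (204.804,137.206) → (213.481,114.320) → (200.997,93.266) → (176.754,89.899) → (159.006,106.755), returning to the start.

Shape 2 is a circle drawn with `<circle>`. Its stroke #ff0000 means engrave at S325, F2305. After flipping Y the toolpath is (203.918,70.330) → (194.931,92.028) → (173.233,101.015) → (151.535,92.028) → (142.548,70.330) → (151.535,48.632) → (173.233,39.645) → (194.931,48.632) → (203.918,70.330), returning to the start.

Shape 3 is a circle drawn with `<circle>`. Its stroke #008000 means cut at S747, F594. After flipping Y the toolpath is (202.022,121.193) → (198.935,128.645) → (191.483,131.732) → (184.031,128.645) → (180.944,121.193) → (184.031,113.741) → (191.483,110.654) → (198.935,113.741) → (202.022,121.193), returning to the start.

Shape 4 is a closed polygon drawn with `<polygon>`. Its stroke #008000 means cut at S747, F594. After flipping Y the toolpath is (82.074,112.087) → (69.340,63.819) → (207.968,17.493) → (170.541,87.762) → (9.228,6.654) → (52.704,98.630) → (82.074,112.087), returning to the start.

Shape 5 is a circle drawn with `<circle>`. Its stroke #ff8800 means score at S590, F2503. After flipping Y the toolpath is (117.425,32.579) → (112.767,43.826) → (101.520,48.484) → (90.273,43.826) → (85.615,32.579) → (90.273,21.332) → (101.520,16.674) → (112.767,21.332) → (117.425,32.579), returning to the start.

G21
G90
G00 X159.006 Y106.755
M3 S590
G1 X161.118 Y131.140 F2503
G1 X181.500 Y144.692
G1 X204.804 Y137.206
G1 X213.481 Y114.320
G1 X200.997 Y93.266
G1 X176.754 Y89.899
G1 X159.006 Y106.755
M5
G00 X203.918 Y70.330
M3 S325
G1 X194.931 Y92.028 F2305
G1 X173.233 Y101.015
G1 X151.535 Y92.028
G1 X142.548 Y70.330
G1 X151.535 Y48.632
G1 X173.233 Y39.645
G1 X194.931 Y48.632
G1 X203.918 Y70.330
M5
G00 X202.022 Y121.193
M3 S747
G1 X198.935 Y128.645 F594
G1 X191.483 Y131.732
G1 X184.031 Y128.645
G1 X180.944 Y121.193
G1 X184.031 Y113.741
G1 X191.483 Y110.654
G1 X198.935 Y113.741
G1 X202.022 Y121.193
M5
G00 X82.074 Y112.087
M3 S747
G1 X69.340 Y63.819 F594
G1 X207.968 Y17.493
G1 X170.541 Y87.762
G1 X9.228 Y6.654
G1 X52.704 Y98.630
G1 X82.074 Y112.087
M5
G00 X117.425 Y32.579
M3 S590
G1 X112.767 Y43.826 F2503
G1 X101.520 Y48.484
G1 X90.273 Y43.826
G1 X85.615 Y32.579
G1 X90.273 Y21.332
G1 X101.520 Y16.674
G1 X112.767 Y21.332
G1 X117.425 Y32.579
M5
G00 X0.000 Y0.000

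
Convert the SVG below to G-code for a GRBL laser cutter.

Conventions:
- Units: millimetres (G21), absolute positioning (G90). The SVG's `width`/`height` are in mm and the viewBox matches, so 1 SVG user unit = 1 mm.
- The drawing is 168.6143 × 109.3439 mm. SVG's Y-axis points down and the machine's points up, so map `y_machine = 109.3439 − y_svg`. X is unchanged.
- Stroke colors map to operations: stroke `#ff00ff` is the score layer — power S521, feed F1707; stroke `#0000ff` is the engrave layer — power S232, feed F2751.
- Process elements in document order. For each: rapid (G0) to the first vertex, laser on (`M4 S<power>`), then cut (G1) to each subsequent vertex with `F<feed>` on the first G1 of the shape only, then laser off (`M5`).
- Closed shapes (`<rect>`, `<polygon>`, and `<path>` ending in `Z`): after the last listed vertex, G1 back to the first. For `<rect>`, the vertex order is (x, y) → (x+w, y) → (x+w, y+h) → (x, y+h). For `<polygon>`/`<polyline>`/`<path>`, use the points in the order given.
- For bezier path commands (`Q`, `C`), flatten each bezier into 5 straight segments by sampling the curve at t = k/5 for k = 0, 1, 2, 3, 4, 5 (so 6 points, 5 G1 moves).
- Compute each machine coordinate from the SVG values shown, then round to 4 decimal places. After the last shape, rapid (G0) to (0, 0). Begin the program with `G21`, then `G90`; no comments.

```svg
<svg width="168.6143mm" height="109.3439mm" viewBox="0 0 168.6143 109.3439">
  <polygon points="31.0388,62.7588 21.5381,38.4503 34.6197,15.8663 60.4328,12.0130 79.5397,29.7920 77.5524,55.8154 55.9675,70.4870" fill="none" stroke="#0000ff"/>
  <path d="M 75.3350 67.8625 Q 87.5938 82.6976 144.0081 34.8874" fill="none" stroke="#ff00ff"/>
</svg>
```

1 u = 1 mm; y_m = 109.3439 − y.

[1] `<polygon>` regular polygon, #0000ff→engrave S232 F2751: (31.0388,46.5851) → (21.5381,70.8936) → (34.6197,93.4776) → (60.4328,97.3309) → (79.5397,79.5519) → (77.5524,53.5285) → (55.9675,38.8569) → (31.0388,46.5851) (closed)

[2] `<path>` quadratic bezier, #ff00ff→score S521 F1707: (75.3350,41.4814) → (82.0047,38.0532) → (92.2069,39.6366) → (105.9415,46.2316) → (123.2086,57.8382) → (144.0081,74.4565)

G21
G90
G0 X31.0388 Y46.5851
M4 S232
G1 X21.5381 Y70.8936 F2751
G1 X34.6197 Y93.4776
G1 X60.4328 Y97.3309
G1 X79.5397 Y79.5519
G1 X77.5524 Y53.5285
G1 X55.9675 Y38.8569
G1 X31.0388 Y46.5851
M5
G0 X75.3350 Y41.4814
M4 S521
G1 X82.0047 Y38.0532 F1707
G1 X92.2069 Y39.6366
G1 X105.9415 Y46.2316
G1 X123.2086 Y57.8382
G1 X144.0081 Y74.4565
M5
G0 X0.0000 Y0.0000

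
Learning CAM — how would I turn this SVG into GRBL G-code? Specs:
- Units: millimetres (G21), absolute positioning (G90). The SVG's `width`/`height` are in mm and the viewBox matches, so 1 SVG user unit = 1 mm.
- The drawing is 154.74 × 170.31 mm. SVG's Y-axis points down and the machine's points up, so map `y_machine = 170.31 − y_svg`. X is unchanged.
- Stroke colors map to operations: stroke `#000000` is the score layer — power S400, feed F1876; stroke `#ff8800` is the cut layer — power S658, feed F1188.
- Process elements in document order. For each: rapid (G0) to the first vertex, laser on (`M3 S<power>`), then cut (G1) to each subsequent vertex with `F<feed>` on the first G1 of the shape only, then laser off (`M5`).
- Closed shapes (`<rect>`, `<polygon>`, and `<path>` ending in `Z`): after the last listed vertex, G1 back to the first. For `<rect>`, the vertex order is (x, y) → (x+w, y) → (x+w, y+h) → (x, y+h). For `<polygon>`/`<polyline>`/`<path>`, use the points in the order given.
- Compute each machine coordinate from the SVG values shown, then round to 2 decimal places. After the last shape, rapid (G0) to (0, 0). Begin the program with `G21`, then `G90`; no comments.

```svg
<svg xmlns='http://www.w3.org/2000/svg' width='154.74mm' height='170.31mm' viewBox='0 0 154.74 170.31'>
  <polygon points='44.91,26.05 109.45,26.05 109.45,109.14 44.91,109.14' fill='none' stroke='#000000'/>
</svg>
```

G21
G90
G0 X44.91 Y144.26
M3 S400
G1 X109.45 Y144.26 F1876
G1 X109.45 Y61.17
G1 X44.91 Y61.17
G1 X44.91 Y144.26
M5
G0 X0.00 Y0.00

1 u = 1 mm; y_m = 170.31 − y.

[1] `<polygon>` rectangle, #000000→score S400 F1876: (44.91,144.26) → (109.45,144.26) → (109.45,61.17) → (44.91,61.17) → (44.91,144.26) (closed)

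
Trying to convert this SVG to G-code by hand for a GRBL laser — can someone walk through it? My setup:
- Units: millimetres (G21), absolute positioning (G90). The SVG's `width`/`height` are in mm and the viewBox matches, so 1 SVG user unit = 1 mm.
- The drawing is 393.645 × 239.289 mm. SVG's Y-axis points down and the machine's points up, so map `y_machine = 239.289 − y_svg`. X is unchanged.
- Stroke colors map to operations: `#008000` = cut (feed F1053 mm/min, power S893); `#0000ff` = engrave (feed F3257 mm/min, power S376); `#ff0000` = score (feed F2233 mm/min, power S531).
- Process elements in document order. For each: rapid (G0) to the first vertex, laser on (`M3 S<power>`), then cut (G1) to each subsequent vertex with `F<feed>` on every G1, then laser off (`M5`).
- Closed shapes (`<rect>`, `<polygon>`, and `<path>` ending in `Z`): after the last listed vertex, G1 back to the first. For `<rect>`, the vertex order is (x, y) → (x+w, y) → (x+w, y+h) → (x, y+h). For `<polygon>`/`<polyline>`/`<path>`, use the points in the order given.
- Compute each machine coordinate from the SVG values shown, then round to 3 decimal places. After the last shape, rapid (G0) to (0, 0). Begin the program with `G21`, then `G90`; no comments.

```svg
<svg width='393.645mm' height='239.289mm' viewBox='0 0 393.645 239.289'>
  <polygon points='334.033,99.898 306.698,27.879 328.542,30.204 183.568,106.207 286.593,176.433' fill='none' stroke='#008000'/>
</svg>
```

1 u = 1 mm; y_m = 239.289 − y.

[1] `<polygon>` closed polygon, #008000→cut S893 F1053: (334.033,139.391) → (306.698,211.410) → (328.542,209.085) → (183.568,133.082) → (286.593,62.856) → (334.033,139.391) (closed)

G21
G90
G0 X334.033 Y139.391
M3 S893
G1 X306.698 Y211.410 F1053
G1 X328.542 Y209.085 F1053
G1 X183.568 Y133.082 F1053
G1 X286.593 Y62.856 F1053
G1 X334.033 Y139.391 F1053
M5
G0 X0.000 Y0.000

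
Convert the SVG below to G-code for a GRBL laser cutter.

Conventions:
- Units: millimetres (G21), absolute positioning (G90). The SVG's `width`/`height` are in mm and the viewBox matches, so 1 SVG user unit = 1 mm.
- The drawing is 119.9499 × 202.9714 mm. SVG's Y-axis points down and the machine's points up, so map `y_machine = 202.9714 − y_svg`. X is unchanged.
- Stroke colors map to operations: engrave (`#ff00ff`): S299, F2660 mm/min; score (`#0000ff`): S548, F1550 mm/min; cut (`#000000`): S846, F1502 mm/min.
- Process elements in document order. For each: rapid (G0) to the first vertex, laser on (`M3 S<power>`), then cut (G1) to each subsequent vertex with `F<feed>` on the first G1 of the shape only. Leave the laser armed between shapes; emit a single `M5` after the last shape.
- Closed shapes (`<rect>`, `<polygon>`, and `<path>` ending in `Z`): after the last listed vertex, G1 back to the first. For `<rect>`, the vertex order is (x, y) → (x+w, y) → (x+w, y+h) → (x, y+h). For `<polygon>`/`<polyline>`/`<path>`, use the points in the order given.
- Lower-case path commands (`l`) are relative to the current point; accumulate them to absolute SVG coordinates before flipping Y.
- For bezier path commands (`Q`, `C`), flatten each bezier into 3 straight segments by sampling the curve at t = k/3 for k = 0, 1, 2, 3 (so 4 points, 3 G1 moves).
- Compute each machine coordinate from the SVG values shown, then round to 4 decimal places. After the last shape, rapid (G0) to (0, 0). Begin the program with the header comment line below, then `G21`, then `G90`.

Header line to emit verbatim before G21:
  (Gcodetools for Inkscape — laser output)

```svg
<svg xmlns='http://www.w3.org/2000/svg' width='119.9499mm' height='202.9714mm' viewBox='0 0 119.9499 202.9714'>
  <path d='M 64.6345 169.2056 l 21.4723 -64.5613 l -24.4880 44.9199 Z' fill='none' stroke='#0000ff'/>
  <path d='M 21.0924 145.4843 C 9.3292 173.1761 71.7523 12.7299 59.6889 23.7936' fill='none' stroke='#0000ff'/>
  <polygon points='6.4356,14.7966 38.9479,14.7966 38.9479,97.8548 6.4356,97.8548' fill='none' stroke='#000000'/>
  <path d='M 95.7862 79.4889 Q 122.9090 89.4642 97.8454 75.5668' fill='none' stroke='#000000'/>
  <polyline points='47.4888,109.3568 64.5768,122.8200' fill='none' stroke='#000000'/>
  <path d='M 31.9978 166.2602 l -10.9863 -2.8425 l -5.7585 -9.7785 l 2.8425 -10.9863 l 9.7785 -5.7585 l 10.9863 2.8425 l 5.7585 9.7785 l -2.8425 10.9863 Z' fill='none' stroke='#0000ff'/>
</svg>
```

(Gcodetools for Inkscape — laser output)
G21
G90
G0 X64.6345 Y33.7658
M3 S548
G1 X86.1068 Y98.3271 F1550
G1 X61.6188 Y53.4072
G1 X64.6345 Y33.7658
G0 X21.0924 Y57.4871
M3 S548
G1 X28.5516 Y79.1877 F1550
G1 X52.4299 Y146.3918
G1 X59.6889 Y179.1778
G0 X6.4356 Y188.1748
M3 S846
G1 X38.9479 Y188.1748 F1502
G1 X38.9479 Y105.1166
G1 X6.4356 Y105.1166
G1 X6.4356 Y188.1748
G0 X95.7862 Y123.4825
M3 S846
G1 X108.0696 Y119.4848 F1502
G1 X108.7560 Y120.7922
G1 X97.8454 Y127.4046
G0 X47.4888 Y93.6146
M3 S846
G1 X64.5768 Y80.1514 F1502
G0 X31.9978 Y36.7112
M3 S548
G1 X21.0115 Y39.5537 F1550
G1 X15.2530 Y49.3322
G1 X18.0955 Y60.3185
G1 X27.8740 Y66.0770
G1 X38.8603 Y63.2345
G1 X44.6188 Y53.4560
G1 X41.7763 Y42.4697
G1 X31.9978 Y36.7112
M5
G0 X0.0000 Y0.0000

viewBox `0 0 119.9499 202.9714` with mm width/height → 1 unit = 1 mm. Flip: y_m = 202.9714 − y_svg.

**Shape 1** — `<path>` closed polygon, stroke `#0000ff` → score (S548, F1550). Machine vertices: (64.6345,33.7658) → (86.1068,98.3271) → (61.6188,53.4072) → (64.6345,33.7658). Closed: final G1 returns to the first vertex.

**Shape 2** — `<path>` cubic bezier, stroke `#0000ff` → score (S548, F1550). Control points (SVG): P0=(21.0924,145.4843), P1=(9.3292,173.1761), P2=(71.7523,12.7299), P3=(59.6889,23.7936); sampled at t=k/3. Machine vertices: (21.0924,57.4871) → (28.5516,79.1877) → (52.4299,146.3918) → (59.6889,179.1778). Open path.

**Shape 3** — `<polygon>` rectangle, stroke `#000000` → cut (S846, F1502). Machine vertices: (6.4356,188.1748) → (38.9479,188.1748) → (38.9479,105.1166) → (6.4356,105.1166) → (6.4356,188.1748). Closed: final G1 returns to the first vertex.

**Shape 4** — `<path>` quadratic bezier, stroke `#000000` → cut (S846, F1502). Control points (SVG): P0=(95.7862,79.4889), P1=(122.9090,89.4642), P2=(97.8454,75.5668); sampled at t=k/3. Machine vertices: (95.7862,123.4825) → (108.0696,119.4848) → (108.7560,120.7922) → (97.8454,127.4046). Open path.

**Shape 5** — `<polyline>` line segment, stroke `#000000` → cut (S846, F1502). Machine vertices: (47.4888,93.6146) → (64.5768,80.1514). Open path.

**Shape 6** — `<path>` regular polygon, stroke `#0000ff` → score (S548, F1550). Machine vertices: (31.9978,36.7112) → (21.0115,39.5537) → (15.2530,49.3322) → (18.0955,60.3185) → (27.8740,66.0770) → (38.8603,63.2345) → (44.6188,53.4560) → (41.7763,42.4697) → (31.9978,36.7112). Closed: final G1 returns to the first vertex.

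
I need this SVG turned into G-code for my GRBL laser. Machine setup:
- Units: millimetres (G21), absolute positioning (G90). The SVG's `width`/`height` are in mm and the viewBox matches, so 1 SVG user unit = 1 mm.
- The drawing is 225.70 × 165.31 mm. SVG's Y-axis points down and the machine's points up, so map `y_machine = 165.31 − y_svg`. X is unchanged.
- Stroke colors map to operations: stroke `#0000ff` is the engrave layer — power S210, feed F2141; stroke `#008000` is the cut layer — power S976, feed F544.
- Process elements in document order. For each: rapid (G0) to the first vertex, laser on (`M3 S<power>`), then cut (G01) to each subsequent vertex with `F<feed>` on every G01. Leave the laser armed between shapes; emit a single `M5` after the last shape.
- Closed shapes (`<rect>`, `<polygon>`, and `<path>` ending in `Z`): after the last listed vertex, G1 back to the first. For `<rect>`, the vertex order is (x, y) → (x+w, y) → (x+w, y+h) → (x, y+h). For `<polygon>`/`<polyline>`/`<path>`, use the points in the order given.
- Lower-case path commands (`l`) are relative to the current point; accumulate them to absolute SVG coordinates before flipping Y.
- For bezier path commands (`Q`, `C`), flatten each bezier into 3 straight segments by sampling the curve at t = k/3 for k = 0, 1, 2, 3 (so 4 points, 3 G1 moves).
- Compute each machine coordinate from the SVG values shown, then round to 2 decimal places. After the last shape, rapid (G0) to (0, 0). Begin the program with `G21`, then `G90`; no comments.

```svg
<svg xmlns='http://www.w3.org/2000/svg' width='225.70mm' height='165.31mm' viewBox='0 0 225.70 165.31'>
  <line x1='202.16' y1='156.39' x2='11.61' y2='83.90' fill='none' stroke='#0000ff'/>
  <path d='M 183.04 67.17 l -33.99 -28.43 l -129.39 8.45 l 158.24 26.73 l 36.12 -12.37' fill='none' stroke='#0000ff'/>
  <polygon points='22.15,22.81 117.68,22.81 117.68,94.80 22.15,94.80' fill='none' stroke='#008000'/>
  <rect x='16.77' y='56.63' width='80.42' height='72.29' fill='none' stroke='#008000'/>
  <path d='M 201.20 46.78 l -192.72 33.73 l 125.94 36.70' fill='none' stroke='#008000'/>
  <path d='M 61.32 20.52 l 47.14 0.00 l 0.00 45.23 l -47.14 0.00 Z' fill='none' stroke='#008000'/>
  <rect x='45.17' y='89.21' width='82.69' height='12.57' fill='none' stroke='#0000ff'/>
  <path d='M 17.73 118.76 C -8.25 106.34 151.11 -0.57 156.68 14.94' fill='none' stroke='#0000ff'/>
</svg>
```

G21
G90
G0 X202.16 Y8.92
M3 S210
G01 X11.61 Y81.41 F2141
G0 X183.04 Y98.14
M3 S210
G01 X149.05 Y126.57 F2141
G01 X19.66 Y118.12 F2141
G01 X177.90 Y91.39 F2141
G01 X214.02 Y103.76 F2141
G0 X22.15 Y142.50
M3 S976
G01 X117.68 Y142.50 F544
G01 X117.68 Y70.51 F544
G01 X22.15 Y70.51 F544
G01 X22.15 Y142.50 F544
G0 X16.77 Y108.68
M3 S976
G01 X97.19 Y108.68 F544
G01 X97.19 Y36.39 F544
G01 X16.77 Y36.39 F544
G01 X16.77 Y108.68 F544
G0 X201.20 Y118.53
M3 S976
G01 X8.48 Y84.80 F544
G01 X134.42 Y48.10 F544
G0 X61.32 Y144.79
M3 S976
G01 X108.46 Y144.79 F544
G01 X108.46 Y99.56 F544
G01 X61.32 Y99.56 F544
G01 X61.32 Y144.79 F544
G0 X45.17 Y76.10
M3 S210
G01 X127.86 Y76.10 F2141
G01 X127.86 Y63.53 F2141
G01 X45.17 Y63.53 F2141
G01 X45.17 Y76.10 F2141
G0 X17.73 Y46.55
M3 S210
G01 X40.97 Y82.43 F2141
G01 X112.41 Y133.11 F2141
G01 X156.68 Y150.37 F2141
M5
G0 X0.00 Y0.00

1 u = 1 mm; y_m = 165.31 − y.

[1] `<line>` line segment, #0000ff→engrave S210 F2141: (202.16,8.92) → (11.61,81.41)

[2] `<path>` open polyline, #0000ff→engrave S210 F2141: (183.04,98.14) → (149.05,126.57) → (19.66,118.12) → (177.90,91.39) → (214.02,103.76)

[3] `<polygon>` rectangle, #008000→cut S976 F544: (22.15,142.50) → (117.68,142.50) → (117.68,70.51) → (22.15,70.51) → (22.15,142.50) (closed)

[4] `<rect>` rectangle, #008000→cut S976 F544: (16.77,108.68) → (97.19,108.68) → (97.19,36.39) → (16.77,36.39) → (16.77,108.68) (closed)

[5] `<path>` open polyline, #008000→cut S976 F544: (201.20,118.53) → (8.48,84.80) → (134.42,48.10)

[6] `<path>` rectangle, #008000→cut S976 F544: (61.32,144.79) → (108.46,144.79) → (108.46,99.56) → (61.32,99.56) → (61.32,144.79) (closed)

[7] `<rect>` rectangle, #0000ff→engrave S210 F2141: (45.17,76.10) → (127.86,76.10) → (127.86,63.53) → (45.17,63.53) → (45.17,76.10) (closed)

[8] `<path>` cubic bezier, #0000ff→engrave S210 F2141: (17.73,46.55) → (40.97,82.43) → (112.41,133.11) → (156.68,150.37)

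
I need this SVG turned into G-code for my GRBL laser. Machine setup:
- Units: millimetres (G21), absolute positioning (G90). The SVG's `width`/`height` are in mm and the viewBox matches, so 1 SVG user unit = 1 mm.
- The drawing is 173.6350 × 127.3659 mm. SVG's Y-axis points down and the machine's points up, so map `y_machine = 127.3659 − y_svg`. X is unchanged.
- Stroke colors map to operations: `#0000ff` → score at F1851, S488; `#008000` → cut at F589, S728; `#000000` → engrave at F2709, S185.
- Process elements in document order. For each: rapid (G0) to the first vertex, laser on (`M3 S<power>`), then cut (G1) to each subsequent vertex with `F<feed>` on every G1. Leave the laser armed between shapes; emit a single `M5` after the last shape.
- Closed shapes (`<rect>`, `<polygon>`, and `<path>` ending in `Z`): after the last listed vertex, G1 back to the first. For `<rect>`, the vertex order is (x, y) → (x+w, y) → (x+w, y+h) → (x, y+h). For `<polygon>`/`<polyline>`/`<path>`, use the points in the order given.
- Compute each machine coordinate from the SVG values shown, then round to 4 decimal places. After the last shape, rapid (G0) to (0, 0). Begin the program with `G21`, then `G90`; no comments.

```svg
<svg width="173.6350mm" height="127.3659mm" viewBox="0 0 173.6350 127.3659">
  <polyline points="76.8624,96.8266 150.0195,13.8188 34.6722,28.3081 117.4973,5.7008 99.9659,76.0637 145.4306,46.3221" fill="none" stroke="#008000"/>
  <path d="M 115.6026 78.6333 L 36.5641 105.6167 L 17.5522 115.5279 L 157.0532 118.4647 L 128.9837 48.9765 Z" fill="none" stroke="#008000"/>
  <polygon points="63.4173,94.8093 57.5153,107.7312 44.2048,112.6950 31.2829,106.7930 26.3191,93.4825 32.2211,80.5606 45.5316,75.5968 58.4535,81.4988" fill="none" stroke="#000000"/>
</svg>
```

G21
G90
G0 X76.8624 Y30.5393
M3 S728
G1 X150.0195 Y113.5471 F589
G1 X34.6722 Y99.0578 F589
G1 X117.4973 Y121.6651 F589
G1 X99.9659 Y51.3022 F589
G1 X145.4306 Y81.0438 F589
G0 X115.6026 Y48.7326
M3 S728
G1 X36.5641 Y21.7492 F589
G1 X17.5522 Y11.8380 F589
G1 X157.0532 Y8.9012 F589
G1 X128.9837 Y78.3894 F589
G1 X115.6026 Y48.7326 F589
G0 X63.4173 Y32.5566
M3 S185
G1 X57.5153 Y19.6347 F2709
G1 X44.2048 Y14.6709 F2709
G1 X31.2829 Y20.5729 F2709
G1 X26.3191 Y33.8834 F2709
G1 X32.2211 Y46.8053 F2709
G1 X45.5316 Y51.7691 F2709
G1 X58.4535 Y45.8671 F2709
G1 X63.4173 Y32.5566 F2709
M5
G0 X0.0000 Y0.0000

Since the viewBox matches the mm dimensions, user units are millimetres directly. The only transform is the Y-flip y_m = 127.3659 − y_svg.

Shape 1 is a open polyline drawn with `<polyline>`. Its stroke #008000 means cut at S728, F589. After flipping Y the toolpath is (76.8624,30.5393) → (150.0195,113.5471) → (34.6722,99.0578) → (117.4973,121.6651) → (99.9659,51.3022) → (145.4306,81.0438).

Shape 2 is a closed polygon drawn with `<path>`. Its stroke #008000 means cut at S728, F589. After flipping Y the toolpath is (115.6026,48.7326) → (36.5641,21.7492) → (17.5522,11.8380) → (157.0532,8.9012) → (128.9837,78.3894) → (115.6026,48.7326), returning to the start.

Shape 3 is a regular polygon drawn with `<polygon>`. Its stroke #000000 means engrave at S185, F2709. After flipping Y the toolpath is (63.4173,32.5566) → (57.5153,19.6347) → (44.2048,14.6709) → (31.2829,20.5729) → (26.3191,33.8834) → (32.2211,46.8053) → (45.5316,51.7691) → (58.4535,45.8671) → (63.4173,32.5566), returning to the start.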